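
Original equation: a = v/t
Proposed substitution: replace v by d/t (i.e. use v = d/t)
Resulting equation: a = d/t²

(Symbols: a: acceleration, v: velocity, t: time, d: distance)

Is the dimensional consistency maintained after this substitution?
Yes

[v] = [L T^-1] and [d/t] = [L T^-1]. These match, so the substitution replaces a quantity by one of the same dimensions and the result a = d/t² has LHS [L T^-2] vs RHS [L T^-2] — still consistent.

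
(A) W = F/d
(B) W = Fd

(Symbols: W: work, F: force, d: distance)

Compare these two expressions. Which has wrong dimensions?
(A)

(A) W = F/d: LHS [L^2 M T^-2], RHS [M T^-2] ✗
(B) W = Fd: LHS [L^2 M T^-2], RHS [L^2 M T^-2] ✓

Expression (A) W = F/d is dimensionally incorrect.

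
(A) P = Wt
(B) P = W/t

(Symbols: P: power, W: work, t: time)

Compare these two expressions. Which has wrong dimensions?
(A)

(A) P = Wt: LHS [L^2 M T^-3], RHS [L^2 M T^-1] ✗
(B) P = W/t: LHS [L^2 M T^-3], RHS [L^2 M T^-3] ✓

Expression (A) P = Wt is dimensionally incorrect.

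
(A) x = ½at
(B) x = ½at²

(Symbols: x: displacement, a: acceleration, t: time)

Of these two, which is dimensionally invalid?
(A)

(A) x = ½at: LHS [L], RHS [L T^-1] ✗
(B) x = ½at²: LHS [L], RHS [L] ✓

Expression (A) x = ½at is dimensionally incorrect.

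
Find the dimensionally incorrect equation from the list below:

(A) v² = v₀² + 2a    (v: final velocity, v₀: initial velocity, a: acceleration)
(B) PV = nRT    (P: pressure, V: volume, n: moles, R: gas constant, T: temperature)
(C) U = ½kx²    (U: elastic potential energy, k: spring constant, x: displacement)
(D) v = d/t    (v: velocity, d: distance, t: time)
(A) v² = v₀² + 2a

The equation (A) v² = v₀² + 2a is dimensionally incorrect.

LHS (v²): [L^2 T^-2]
RHS terms:
  - v₀²: [L^2 T^-2] ✓
  - 2a: [L T^-2] ✗ (does not match LHS)

The dimensions do not match. The other three equations balance.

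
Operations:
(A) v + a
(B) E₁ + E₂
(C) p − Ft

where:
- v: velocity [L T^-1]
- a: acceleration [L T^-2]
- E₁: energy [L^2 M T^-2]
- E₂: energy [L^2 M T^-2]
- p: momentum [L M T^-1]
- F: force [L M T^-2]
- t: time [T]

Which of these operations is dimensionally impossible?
(A) v + a

(A) v + a: v [L T^-1] and a [L T^-2] — different dimensions cannot be added/subtracted ✗
(B) E₁ + E₂: E₁ [L^2 M T^-2] and E₂ [L^2 M T^-2] — same dimensions ✓
(C) p − Ft: p [L M T^-1] and Ft [L M T^-1] — same dimensions ✓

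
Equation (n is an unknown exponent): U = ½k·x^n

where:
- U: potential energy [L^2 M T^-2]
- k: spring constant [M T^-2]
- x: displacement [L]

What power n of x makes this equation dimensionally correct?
n = 2

U has dimensions [L^2 M T^-2]; x has dimensions [L].
The rest of the RHS has dimensions [M T^-2], so x^n must supply [L^2].
With n = 2: ½k·x^2 has dimensions [L^2 M T^-2], matching the LHS ✓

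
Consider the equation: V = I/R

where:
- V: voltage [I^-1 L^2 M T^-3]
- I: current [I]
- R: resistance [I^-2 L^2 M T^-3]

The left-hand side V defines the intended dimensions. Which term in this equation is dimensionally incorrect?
The right-hand side term I/R

V has dimensions [I^-1 L^2 M T^-3], but I/R has dimensions [I^3 L^-2 M^-1 T^3], so the term I/R is dimensionally wrong for V.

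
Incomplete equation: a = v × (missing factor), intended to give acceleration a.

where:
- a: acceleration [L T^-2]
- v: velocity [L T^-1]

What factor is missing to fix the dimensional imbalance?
1/t (inverse time), dimensions [T^-1]

a has dimensions [L T^-2] and v has dimensions [L T^-1].
The missing factor must have dimensions [L T^-2] / [L T^-1] = [T^-1], i.e. inverse time (1/t).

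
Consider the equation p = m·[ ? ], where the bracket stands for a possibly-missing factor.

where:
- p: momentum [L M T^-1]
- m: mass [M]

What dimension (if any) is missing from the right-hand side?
[L T^-1] — velocity (e.g. v)

p has dimensions [L M T^-1]; m has dimensions [M].
The bracketed factor must supply [L M T^-1] / [M] = [L T^-1].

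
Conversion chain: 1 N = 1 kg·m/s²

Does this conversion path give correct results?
The chain is correct (no errors).

Correct: Newton is defined as kg·m/s²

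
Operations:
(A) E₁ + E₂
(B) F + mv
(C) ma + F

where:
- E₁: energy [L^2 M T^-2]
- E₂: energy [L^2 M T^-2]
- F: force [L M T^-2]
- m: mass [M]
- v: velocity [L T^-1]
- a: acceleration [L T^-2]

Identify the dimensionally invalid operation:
(B) F + mv

(A) E₁ + E₂: E₁ [L^2 M T^-2] and E₂ [L^2 M T^-2] — same dimensions ✓
(B) F + mv: F [L M T^-2] and mv [L M T^-1] — different dimensions cannot be added/subtracted ✗
(C) ma + F: ma [L M T^-2] and F [L M T^-2] — same dimensions ✓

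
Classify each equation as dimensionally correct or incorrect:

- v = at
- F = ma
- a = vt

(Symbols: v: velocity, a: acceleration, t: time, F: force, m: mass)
Dimensionally correct: v = at, F = ma
Dimensionally incorrect: a = vt
Ordered (correct first, then incorrect): v = at, F = ma, a = vt

- v = at: LHS [L T^-1], RHS [L T^-1] → correct ✓
- F = ma: LHS [L M T^-2], RHS [L M T^-2] → correct ✓
- a = vt: LHS [L T^-2], RHS [L] → incorrect ✗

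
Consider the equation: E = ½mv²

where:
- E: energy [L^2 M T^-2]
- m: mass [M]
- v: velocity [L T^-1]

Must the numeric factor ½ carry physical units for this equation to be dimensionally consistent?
No

E has dimensions [L^2 M T^-2] and mv² already has dimensions [L^2 M T^-2], so the equation balances without ½ contributing any dimensions. ½ is a pure (dimensionless) number; changing or removing it would not affect dimensional consistency.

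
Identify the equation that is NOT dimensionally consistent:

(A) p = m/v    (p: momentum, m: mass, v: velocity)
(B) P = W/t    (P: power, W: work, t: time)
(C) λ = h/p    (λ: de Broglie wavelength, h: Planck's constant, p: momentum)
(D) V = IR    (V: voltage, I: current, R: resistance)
(A) p = m/v

The equation (A) p = m/v is dimensionally incorrect.

LHS (p): [L M T^-1]
RHS (m/v): [L^-1 M T] ✗

The dimensions do not match. The other three equations balance.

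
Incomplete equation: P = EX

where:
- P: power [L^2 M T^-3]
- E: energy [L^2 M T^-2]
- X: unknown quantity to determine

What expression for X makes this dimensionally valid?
X = f (inverse time / frequency (1/t)), dimensions [T^-1]

P has dimensions [L^2 M T^-3]; the rest of the RHS (E) has dimensions [L^2 M T^-2].
So X must have dimensions [T^-1] — X = f (inverse time / frequency (1/t)).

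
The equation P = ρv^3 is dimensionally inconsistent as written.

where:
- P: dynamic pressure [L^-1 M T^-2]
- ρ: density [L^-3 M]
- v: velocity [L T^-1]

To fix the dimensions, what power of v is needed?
The exponent of v should be 2: P = ρv^2

The LHS P has dimensions [L^-1 M T^-2]; v has dimensions [L T^-1].
As written, the RHS ρv^3 (exponent 3 on v) has dimensions [M T^-3], which does not match.
With exponent 2, the RHS ρv^2 has dimensions [L^-1 M T^-2], matching the LHS.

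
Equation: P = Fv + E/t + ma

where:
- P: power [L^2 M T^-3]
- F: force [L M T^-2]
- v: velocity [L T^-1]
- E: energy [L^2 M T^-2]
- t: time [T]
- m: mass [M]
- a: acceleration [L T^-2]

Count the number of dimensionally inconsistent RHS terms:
1

LHS P: [L^2 M T^-3]
- Fv: [L^2 M T^-3] ✓
- E/t: [L^2 M T^-3] ✓
- ma: [L M T^-2] ✗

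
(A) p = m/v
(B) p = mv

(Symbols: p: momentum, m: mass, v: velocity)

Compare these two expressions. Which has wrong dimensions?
(A)

(A) p = m/v: LHS [L M T^-1], RHS [L^-1 M T] ✗
(B) p = mv: LHS [L M T^-1], RHS [L M T^-1] ✓

Expression (A) p = m/v is dimensionally incorrect.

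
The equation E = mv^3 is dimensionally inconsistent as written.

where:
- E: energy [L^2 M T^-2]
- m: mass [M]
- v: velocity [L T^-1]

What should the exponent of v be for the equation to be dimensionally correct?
The exponent of v should be 2: E = mv^2

The LHS E has dimensions [L^2 M T^-2]; v has dimensions [L T^-1].
As written, the RHS mv^3 (exponent 3 on v) has dimensions [L^3 M T^-3], which does not match.
With exponent 2, the RHS mv^2 has dimensions [L^2 M T^-2], matching the LHS.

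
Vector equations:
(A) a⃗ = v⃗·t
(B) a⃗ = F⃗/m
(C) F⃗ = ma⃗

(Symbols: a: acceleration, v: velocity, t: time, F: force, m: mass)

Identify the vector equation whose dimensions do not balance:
(A) a⃗ = v⃗·t

(A) a⃗ = v⃗·t: LHS [L T^-2], RHS [L] ✗ — acceleration is velocity per time; should be v⃗/t
(B) a⃗ = F⃗/m: LHS [L T^-2], RHS [L T^-2] ✓ — force (vector) divided by mass (scalar)
(C) F⃗ = ma⃗: LHS [L M T^-2], RHS [L M T^-2] ✓ — Force and acceleration are vectors, mass is a scalar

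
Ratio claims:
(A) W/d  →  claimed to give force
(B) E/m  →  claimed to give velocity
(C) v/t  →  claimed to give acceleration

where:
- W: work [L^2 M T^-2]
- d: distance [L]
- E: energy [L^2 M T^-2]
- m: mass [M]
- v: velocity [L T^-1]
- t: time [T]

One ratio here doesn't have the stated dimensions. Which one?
(B) E/m does not give velocity

(A) W/d: [L M T^-2] = force [L M T^-2] ✓
(B) E/m: [L^2 T^-2] ≠ velocity [L T^-1] ✗
(C) v/t: [L T^-2] = acceleration [L T^-2] ✓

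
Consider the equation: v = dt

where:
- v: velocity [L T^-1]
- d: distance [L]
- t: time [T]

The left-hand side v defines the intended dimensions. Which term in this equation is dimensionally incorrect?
The right-hand side term dt

v has dimensions [L T^-1], but dt has dimensions [L T], so the term dt is dimensionally wrong for v.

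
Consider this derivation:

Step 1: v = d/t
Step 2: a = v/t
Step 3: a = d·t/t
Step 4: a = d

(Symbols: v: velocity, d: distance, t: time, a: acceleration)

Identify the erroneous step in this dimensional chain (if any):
Step 3

Step 1: v = d/t → LHS [L T^-1], RHS [L T^-1] ✓
Step 2: a = v/t → LHS [L T^-2], RHS [L T^-2] ✓
Step 3: a = d·t/t → LHS [L T^-2], RHS [L] ✗

The first dimensional inconsistency appears in step 3: a = d·t/t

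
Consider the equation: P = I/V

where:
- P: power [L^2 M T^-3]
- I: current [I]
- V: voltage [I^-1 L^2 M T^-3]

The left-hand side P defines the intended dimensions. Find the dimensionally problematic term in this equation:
The right-hand side term I/V

P has dimensions [L^2 M T^-3], but I/V has dimensions [I^2 L^-2 M^-1 T^3], so the term I/V is dimensionally wrong for P.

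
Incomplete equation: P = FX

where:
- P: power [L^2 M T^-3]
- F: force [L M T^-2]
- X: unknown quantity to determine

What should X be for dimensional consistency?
X = v (velocity), dimensions [L T^-1]

P has dimensions [L^2 M T^-3]; the rest of the RHS (F) has dimensions [L M T^-2].
So X must have dimensions [L T^-1] — X = v (velocity).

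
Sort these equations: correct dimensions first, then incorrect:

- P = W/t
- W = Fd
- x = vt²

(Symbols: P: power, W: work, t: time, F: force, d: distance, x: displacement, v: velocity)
Dimensionally correct: P = W/t, W = Fd
Dimensionally incorrect: x = vt²
Ordered (correct first, then incorrect): P = W/t, W = Fd, x = vt²

- P = W/t: LHS [L^2 M T^-3], RHS [L^2 M T^-3] → correct ✓
- W = Fd: LHS [L^2 M T^-2], RHS [L^2 M T^-2] → correct ✓
- x = vt²: LHS [L], RHS [L T] → incorrect ✗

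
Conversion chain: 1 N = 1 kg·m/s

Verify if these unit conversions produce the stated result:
The chain is incorrect (it contains an error).

Incorrect: Newton is kg·m/s², not kg·m/s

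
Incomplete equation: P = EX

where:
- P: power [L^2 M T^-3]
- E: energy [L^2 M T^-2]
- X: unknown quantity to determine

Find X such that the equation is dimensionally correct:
X = f (inverse time / frequency (1/t)), dimensions [T^-1]

P has dimensions [L^2 M T^-3]; the rest of the RHS (E) has dimensions [L^2 M T^-2].
So X must have dimensions [T^-1] — X = f (inverse time / frequency (1/t)).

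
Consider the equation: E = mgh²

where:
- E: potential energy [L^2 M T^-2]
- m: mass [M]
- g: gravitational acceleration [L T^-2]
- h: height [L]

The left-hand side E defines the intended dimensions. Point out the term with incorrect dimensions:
The right-hand side term mgh²

E has dimensions [L^2 M T^-2], but mgh² has dimensions [L^3 M T^-2], so the term mgh² is dimensionally wrong for E.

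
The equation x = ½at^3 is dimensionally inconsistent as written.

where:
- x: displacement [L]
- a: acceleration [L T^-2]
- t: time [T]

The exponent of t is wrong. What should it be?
The exponent of t should be 2: x = ½at^2

The LHS x has dimensions [L]; t has dimensions [T].
As written, the RHS ½at^3 (exponent 3 on t) has dimensions [L T], which does not match.
With exponent 2, the RHS ½at^2 has dimensions [L], matching the LHS.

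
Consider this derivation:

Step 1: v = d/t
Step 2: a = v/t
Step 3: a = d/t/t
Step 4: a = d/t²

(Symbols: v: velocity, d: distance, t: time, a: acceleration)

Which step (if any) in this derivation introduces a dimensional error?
No step introduces an error — all steps are dimensionally consistent.

Step 1: v = d/t → LHS [L T^-1], RHS [L T^-1] ✓
Step 2: a = v/t → LHS [L T^-2], RHS [L T^-2] ✓
Step 3: a = d/t/t → LHS [L T^-2], RHS [L T^-2] ✓
Step 4: a = d/t² → LHS [L T^-2], RHS [L T^-2] ✓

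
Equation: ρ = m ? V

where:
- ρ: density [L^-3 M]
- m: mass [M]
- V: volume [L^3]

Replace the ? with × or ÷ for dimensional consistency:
division (÷): ρ = m ÷ V

ρ [L^-3 M]; m [M]; V [L^3].
m × V → [L^3 M] ✗
m ÷ V → [L^-3 M] ✓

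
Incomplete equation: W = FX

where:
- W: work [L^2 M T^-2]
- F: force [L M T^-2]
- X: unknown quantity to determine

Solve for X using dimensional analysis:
X = d (distance), dimensions [L]

W has dimensions [L^2 M T^-2]; the rest of the RHS (F) has dimensions [L M T^-2].
So X must have dimensions [L] — X = d (distance).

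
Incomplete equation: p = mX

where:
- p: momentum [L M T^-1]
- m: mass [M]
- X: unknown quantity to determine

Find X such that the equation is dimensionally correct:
X = v (velocity), dimensions [L T^-1]

p has dimensions [L M T^-1]; the rest of the RHS (m) has dimensions [M].
So X must have dimensions [L T^-1] — X = v (velocity).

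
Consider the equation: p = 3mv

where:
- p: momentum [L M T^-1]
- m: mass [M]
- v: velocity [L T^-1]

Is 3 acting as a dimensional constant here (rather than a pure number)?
No

p has dimensions [L M T^-1] and mv already has dimensions [L M T^-1], so the equation balances without 3 contributing any dimensions. 3 is a pure (dimensionless) number; changing or removing it would not affect dimensional consistency.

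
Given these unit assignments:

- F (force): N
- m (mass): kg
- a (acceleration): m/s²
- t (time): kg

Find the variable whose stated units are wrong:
t

The variable t (time) should have units s, not kg.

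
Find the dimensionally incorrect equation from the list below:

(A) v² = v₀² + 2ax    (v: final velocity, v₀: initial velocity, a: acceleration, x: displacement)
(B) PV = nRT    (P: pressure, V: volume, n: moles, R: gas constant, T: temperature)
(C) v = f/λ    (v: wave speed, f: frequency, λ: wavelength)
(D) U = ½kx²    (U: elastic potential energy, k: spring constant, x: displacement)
(C) v = f/λ

The equation (C) v = f/λ is dimensionally incorrect.

LHS (v): [L T^-1]
RHS (f/λ): [L^-1 T^-1] ✗

The dimensions do not match. The other three equations balance.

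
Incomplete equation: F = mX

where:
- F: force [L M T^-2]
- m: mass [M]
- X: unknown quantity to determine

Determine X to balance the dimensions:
X = a (acceleration), dimensions [L T^-2]

F has dimensions [L M T^-2]; the rest of the RHS (m) has dimensions [M].
So X must have dimensions [L T^-2] — X = a (acceleration).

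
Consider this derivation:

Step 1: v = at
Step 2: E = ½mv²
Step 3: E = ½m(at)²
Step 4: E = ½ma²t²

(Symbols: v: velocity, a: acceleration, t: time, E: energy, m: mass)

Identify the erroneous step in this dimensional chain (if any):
No step introduces an error — all steps are dimensionally consistent.

Step 1: v = at → LHS [L T^-1], RHS [L T^-1] ✓
Step 2: E = ½mv² → LHS [L^2 M T^-2], RHS [L^2 M T^-2] ✓
Step 3: E = ½m(at)² → LHS [L^2 M T^-2], RHS [L^2 M T^-2] ✓
Step 4: E = ½ma²t² → LHS [L^2 M T^-2], RHS [L^2 M T^-2] ✓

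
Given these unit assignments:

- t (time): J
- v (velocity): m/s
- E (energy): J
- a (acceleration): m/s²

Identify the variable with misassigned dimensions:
t

The variable t (time) should have units s, not J.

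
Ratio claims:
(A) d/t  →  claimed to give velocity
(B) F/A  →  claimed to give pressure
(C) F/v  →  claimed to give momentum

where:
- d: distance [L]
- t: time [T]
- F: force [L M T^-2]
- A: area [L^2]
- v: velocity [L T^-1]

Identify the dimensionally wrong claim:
(C) F/v does not give momentum

(A) d/t: [L T^-1] = velocity [L T^-1] ✓
(B) F/A: [L^-1 M T^-2] = pressure [L^-1 M T^-2] ✓
(C) F/v: [M T^-1] ≠ momentum [L M T^-1] ✗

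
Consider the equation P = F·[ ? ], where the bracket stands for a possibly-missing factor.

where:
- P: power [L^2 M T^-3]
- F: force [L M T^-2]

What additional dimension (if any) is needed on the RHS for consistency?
[L T^-1] — velocity (e.g. v)

P has dimensions [L^2 M T^-3]; F has dimensions [L M T^-2].
The bracketed factor must supply [L^2 M T^-3] / [L M T^-2] = [L T^-1].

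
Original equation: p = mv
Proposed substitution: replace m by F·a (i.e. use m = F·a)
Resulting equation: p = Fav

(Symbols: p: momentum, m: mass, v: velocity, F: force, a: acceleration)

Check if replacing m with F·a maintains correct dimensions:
No

[m] = [M] and [F·a] = [L^2 M T^-4]. These differ, so the substitution replaces a quantity by one of different dimensions and the result p = Fav has LHS [L M T^-1] vs RHS [L^3 M T^-5] — inconsistent.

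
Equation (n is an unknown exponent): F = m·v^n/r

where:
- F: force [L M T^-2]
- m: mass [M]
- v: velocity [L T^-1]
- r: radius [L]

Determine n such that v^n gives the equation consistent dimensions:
n = 2

F has dimensions [L M T^-2]; v has dimensions [L T^-1].
The rest of the RHS has dimensions [L^-1 M], so v^n must supply [L^2 T^-2].
With n = 2: m·v^2/r has dimensions [L M T^-2], matching the LHS ✓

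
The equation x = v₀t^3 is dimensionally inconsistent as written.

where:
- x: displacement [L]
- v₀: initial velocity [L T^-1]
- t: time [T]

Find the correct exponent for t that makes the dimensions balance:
The exponent of t should be 1: x = v₀t

The LHS x has dimensions [L]; t has dimensions [T].
As written, the RHS v₀t^3 (exponent 3 on t) has dimensions [L T^2], which does not match.
With exponent 1, the RHS v₀t has dimensions [L], matching the LHS.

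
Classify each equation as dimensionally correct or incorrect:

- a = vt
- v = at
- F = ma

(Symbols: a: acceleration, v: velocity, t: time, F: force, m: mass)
Dimensionally correct: v = at, F = ma
Dimensionally incorrect: a = vt
Ordered (correct first, then incorrect): v = at, F = ma, a = vt

- a = vt: LHS [L T^-2], RHS [L] → incorrect ✗
- v = at: LHS [L T^-1], RHS [L T^-1] → correct ✓
- F = ma: LHS [L M T^-2], RHS [L M T^-2] → correct ✓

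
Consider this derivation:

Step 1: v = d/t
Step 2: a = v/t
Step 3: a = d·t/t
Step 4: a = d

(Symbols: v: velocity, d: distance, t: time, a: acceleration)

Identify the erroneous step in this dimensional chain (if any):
Step 3

Step 1: v = d/t → LHS [L T^-1], RHS [L T^-1] ✓
Step 2: a = v/t → LHS [L T^-2], RHS [L T^-2] ✓
Step 3: a = d·t/t → LHS [L T^-2], RHS [L] ✗

The first dimensional inconsistency appears in step 3: a = d·t/t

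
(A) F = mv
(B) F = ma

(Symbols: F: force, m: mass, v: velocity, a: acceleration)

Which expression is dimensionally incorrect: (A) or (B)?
(A)

(A) F = mv: LHS [L M T^-2], RHS [L M T^-1] ✗
(B) F = ma: LHS [L M T^-2], RHS [L M T^-2] ✓

Expression (A) F = mv is dimensionally incorrect.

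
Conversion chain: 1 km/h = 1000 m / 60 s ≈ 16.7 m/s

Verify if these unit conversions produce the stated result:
The chain is incorrect (it contains an error).

Incorrect: 1 h = 3600 s, not 60 s (1 km/h ≈ 0.278 m/s)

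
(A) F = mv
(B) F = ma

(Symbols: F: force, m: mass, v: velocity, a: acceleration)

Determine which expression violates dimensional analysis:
(A)

(A) F = mv: LHS [L M T^-2], RHS [L M T^-1] ✗
(B) F = ma: LHS [L M T^-2], RHS [L M T^-2] ✓

Expression (A) F = mv is dimensionally incorrect.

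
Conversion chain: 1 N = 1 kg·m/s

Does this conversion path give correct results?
The chain is incorrect (it contains an error).

Incorrect: Newton is kg·m/s², not kg·m/s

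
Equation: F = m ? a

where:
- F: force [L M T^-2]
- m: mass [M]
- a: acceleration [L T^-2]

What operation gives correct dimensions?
multiplication (×): F = m × a

F [L M T^-2]; m [M]; a [L T^-2].
m × a → [L M T^-2] ✓
m ÷ a → [L^-1 M T^2] ✗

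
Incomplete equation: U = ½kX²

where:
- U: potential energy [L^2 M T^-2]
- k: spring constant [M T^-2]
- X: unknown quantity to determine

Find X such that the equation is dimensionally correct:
X = x (displacement), dimensions [L]

U has dimensions [L^2 M T^-2]; the rest of the RHS (½k) has dimensions [M T^-2].
So X² must have dimensions [L^2], i.e. X has dimensions [L] — X = x (displacement).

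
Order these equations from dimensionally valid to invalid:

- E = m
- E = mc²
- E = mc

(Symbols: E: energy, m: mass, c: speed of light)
Dimensionally correct: E = mc²
Dimensionally incorrect: E = m, E = mc
Ordered (correct first, then incorrect): E = mc², E = m, E = mc

- E = m: LHS [L^2 M T^-2], RHS [M] → incorrect ✗
- E = mc²: LHS [L^2 M T^-2], RHS [L^2 M T^-2] → correct ✓
- E = mc: LHS [L^2 M T^-2], RHS [L M T^-1] → incorrect ✗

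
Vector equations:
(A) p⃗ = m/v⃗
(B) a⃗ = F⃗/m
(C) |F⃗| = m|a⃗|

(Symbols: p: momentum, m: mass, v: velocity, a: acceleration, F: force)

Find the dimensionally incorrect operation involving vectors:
(A) p⃗ = m/v⃗

(A) p⃗ = m/v⃗: LHS [L M T^-1], RHS [L^-1 M T] ✗ — momentum is mass times velocity; should be mv⃗ (and division by a vector is undefined)
(B) a⃗ = F⃗/m: LHS [L T^-2], RHS [L T^-2] ✓ — force (vector) divided by mass (scalar)
(C) |F⃗| = m|a⃗|: LHS [L M T^-2], RHS [L M T^-2] ✓ — magnitudes of vectors are scalars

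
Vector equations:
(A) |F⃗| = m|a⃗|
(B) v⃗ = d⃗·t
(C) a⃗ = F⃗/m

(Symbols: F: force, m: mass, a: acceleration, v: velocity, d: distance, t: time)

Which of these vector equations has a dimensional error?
(B) v⃗ = d⃗·t

(A) |F⃗| = m|a⃗|: LHS [L M T^-2], RHS [L M T^-2] ✓ — magnitudes of vectors are scalars
(B) v⃗ = d⃗·t: LHS [L T^-1], RHS [L T] ✗ — velocity is displacement per time; should be d⃗/t
(C) a⃗ = F⃗/m: LHS [L T^-2], RHS [L T^-2] ✓ — force (vector) divided by mass (scalar)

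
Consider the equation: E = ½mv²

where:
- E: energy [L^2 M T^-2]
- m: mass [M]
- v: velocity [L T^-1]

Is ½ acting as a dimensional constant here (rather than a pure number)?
No

E has dimensions [L^2 M T^-2] and mv² already has dimensions [L^2 M T^-2], so the equation balances without ½ contributing any dimensions. ½ is a pure (dimensionless) number; changing or removing it would not affect dimensional consistency.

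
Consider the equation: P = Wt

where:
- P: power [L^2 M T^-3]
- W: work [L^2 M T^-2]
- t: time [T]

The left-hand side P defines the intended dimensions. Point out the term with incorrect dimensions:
The right-hand side term Wt

P has dimensions [L^2 M T^-3], but Wt has dimensions [L^2 M T^-1], so the term Wt is dimensionally wrong for P.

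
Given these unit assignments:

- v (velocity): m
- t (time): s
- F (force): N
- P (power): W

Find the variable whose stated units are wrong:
v

The variable v (velocity) should have units m/s, not m.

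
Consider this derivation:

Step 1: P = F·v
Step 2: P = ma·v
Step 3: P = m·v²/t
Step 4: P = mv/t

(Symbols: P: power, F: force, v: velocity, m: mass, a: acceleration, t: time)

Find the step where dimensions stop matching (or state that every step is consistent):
Step 4

Step 1: P = F·v → LHS [L^2 M T^-3], RHS [L^2 M T^-3] ✓
Step 2: P = ma·v → LHS [L^2 M T^-3], RHS [L^2 M T^-3] ✓
Step 3: P = m·v²/t → LHS [L^2 M T^-3], RHS [L^2 M T^-3] ✓
Step 4: P = mv/t → LHS [L^2 M T^-3], RHS [L M T^-2] ✗

The first dimensional inconsistency appears in step 4: P = mv/t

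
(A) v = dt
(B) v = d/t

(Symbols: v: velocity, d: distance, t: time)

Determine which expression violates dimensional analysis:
(A)

(A) v = dt: LHS [L T^-1], RHS [L T] ✗
(B) v = d/t: LHS [L T^-1], RHS [L T^-1] ✓

Expression (A) v = dt is dimensionally incorrect.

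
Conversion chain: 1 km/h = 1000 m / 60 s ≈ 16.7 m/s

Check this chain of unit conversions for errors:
The chain is incorrect (it contains an error).

Incorrect: 1 h = 3600 s, not 60 s (1 km/h ≈ 0.278 m/s)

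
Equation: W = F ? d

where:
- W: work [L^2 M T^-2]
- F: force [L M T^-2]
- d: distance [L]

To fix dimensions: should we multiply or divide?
multiplication (×): W = F × d

W [L^2 M T^-2]; F [L M T^-2]; d [L].
F × d → [L^2 M T^-2] ✓
F ÷ d → [M T^-2] ✗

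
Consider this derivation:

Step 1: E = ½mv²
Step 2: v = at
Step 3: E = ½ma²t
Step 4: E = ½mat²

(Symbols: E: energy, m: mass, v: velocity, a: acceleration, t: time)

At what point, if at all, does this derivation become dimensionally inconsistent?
Step 3

Step 1: E = ½mv² → LHS [L^2 M T^-2], RHS [L^2 M T^-2] ✓
Step 2: v = at → LHS [L T^-1], RHS [L T^-1] ✓
Step 3: E = ½ma²t → LHS [L^2 M T^-2], RHS [L^2 M T^-3] ✗

The first dimensional inconsistency appears in step 3: E = ½ma²t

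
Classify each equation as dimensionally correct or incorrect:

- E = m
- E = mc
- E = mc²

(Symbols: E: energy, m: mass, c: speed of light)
Dimensionally correct: E = mc²
Dimensionally incorrect: E = m, E = mc
Ordered (correct first, then incorrect): E = mc², E = m, E = mc

- E = m: LHS [L^2 M T^-2], RHS [M] → incorrect ✗
- E = mc: LHS [L^2 M T^-2], RHS [L M T^-1] → incorrect ✗
- E = mc²: LHS [L^2 M T^-2], RHS [L^2 M T^-2] → correct ✓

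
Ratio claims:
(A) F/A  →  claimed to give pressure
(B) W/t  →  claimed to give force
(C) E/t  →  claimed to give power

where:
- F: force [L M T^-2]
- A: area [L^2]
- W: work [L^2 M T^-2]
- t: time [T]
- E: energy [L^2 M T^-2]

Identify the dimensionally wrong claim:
(B) W/t does not give force

(A) F/A: [L^-1 M T^-2] = pressure [L^-1 M T^-2] ✓
(B) W/t: [L^2 M T^-3] ≠ force [L M T^-2] ✗
(C) E/t: [L^2 M T^-3] = power [L^2 M T^-3] ✓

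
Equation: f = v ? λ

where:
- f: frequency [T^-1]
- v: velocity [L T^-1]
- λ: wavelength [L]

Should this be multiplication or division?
division (÷): f = v ÷ λ

f [T^-1]; v [L T^-1]; λ [L].
v × λ → [L^2 T^-1] ✗
v ÷ λ → [T^-1] ✓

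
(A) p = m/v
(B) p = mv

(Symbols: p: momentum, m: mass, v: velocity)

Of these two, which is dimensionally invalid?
(A)

(A) p = m/v: LHS [L M T^-1], RHS [L^-1 M T] ✗
(B) p = mv: LHS [L M T^-1], RHS [L M T^-1] ✓

Expression (A) p = m/v is dimensionally incorrect.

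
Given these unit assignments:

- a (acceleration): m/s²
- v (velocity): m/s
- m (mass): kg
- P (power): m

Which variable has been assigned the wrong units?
P

The variable P (power) should have units W, not m.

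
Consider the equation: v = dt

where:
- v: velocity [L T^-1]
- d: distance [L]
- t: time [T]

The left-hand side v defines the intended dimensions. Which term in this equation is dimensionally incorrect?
The right-hand side term dt

v has dimensions [L T^-1], but dt has dimensions [L T], so the term dt is dimensionally wrong for v.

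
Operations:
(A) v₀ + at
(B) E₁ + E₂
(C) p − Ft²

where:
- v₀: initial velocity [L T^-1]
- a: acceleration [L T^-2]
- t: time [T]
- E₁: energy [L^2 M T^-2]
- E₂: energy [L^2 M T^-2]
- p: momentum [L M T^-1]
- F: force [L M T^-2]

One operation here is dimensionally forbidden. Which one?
(C) p − Ft²

(A) v₀ + at: v₀ [L T^-1] and at [L T^-1] — same dimensions ✓
(B) E₁ + E₂: E₁ [L^2 M T^-2] and E₂ [L^2 M T^-2] — same dimensions ✓
(C) p − Ft²: p [L M T^-1] and Ft² [L M] — different dimensions cannot be added/subtracted ✗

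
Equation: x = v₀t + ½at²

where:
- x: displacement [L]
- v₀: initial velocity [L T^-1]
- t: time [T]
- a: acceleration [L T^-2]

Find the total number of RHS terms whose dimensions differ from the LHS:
0

LHS x: [L]
- v₀t: [L] ✓
- ½at²: [L] ✓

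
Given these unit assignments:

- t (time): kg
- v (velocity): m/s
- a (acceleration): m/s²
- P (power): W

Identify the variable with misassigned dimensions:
t

The variable t (time) should have units s, not kg.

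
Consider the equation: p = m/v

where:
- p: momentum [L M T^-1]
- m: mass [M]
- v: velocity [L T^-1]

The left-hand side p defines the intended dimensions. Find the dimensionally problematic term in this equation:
The right-hand side term m/v

p has dimensions [L M T^-1], but m/v has dimensions [L^-1 M T], so the term m/v is dimensionally wrong for p.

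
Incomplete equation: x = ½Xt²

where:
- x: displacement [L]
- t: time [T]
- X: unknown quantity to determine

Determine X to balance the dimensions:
X = a (acceleration), dimensions [L T^-2]

x has dimensions [L]; the rest of the RHS (½ t²) has dimensions [T^2].
So X must have dimensions [L T^-2] — X = a (acceleration).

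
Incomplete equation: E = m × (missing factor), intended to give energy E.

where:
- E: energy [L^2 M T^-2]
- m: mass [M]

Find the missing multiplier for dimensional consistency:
v² (velocity squared), dimensions [L^2 T^-2]

E has dimensions [L^2 M T^-2] and m has dimensions [M].
The missing factor must have dimensions [L^2 M T^-2] / [M] = [L^2 T^-2], i.e. velocity squared (v²).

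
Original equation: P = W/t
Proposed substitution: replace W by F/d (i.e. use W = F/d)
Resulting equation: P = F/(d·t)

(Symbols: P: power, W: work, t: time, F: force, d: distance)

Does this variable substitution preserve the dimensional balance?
No

[W] = [L^2 M T^-2] and [F/d] = [M T^-2]. These differ, so the substitution replaces a quantity by one of different dimensions and the result P = F/(d·t) has LHS [L^2 M T^-3] vs RHS [M T^-3] — inconsistent.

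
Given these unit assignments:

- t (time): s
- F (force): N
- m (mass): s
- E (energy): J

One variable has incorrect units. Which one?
m

The variable m (mass) should have units kg, not s.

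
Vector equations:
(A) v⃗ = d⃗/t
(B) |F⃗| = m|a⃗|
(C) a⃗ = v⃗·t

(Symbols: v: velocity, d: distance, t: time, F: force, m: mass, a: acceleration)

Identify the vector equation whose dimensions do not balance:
(C) a⃗ = v⃗·t

(A) v⃗ = d⃗/t: LHS [L T^-1], RHS [L T^-1] ✓ — displacement (vector) divided by time (scalar)
(B) |F⃗| = m|a⃗|: LHS [L M T^-2], RHS [L M T^-2] ✓ — magnitudes of vectors are scalars
(C) a⃗ = v⃗·t: LHS [L T^-2], RHS [L] ✗ — acceleration is velocity per time; should be v⃗/t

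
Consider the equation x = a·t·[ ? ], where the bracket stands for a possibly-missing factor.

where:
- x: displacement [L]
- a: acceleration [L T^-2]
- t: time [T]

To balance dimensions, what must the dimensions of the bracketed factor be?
[T] — time (e.g. t)

x has dimensions [L]; a·t has dimensions [L T^-1].
The bracketed factor must supply [L] / [L T^-1] = [T].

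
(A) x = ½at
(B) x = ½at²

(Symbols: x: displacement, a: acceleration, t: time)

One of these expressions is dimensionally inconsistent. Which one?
(A)

(A) x = ½at: LHS [L], RHS [L T^-1] ✗
(B) x = ½at²: LHS [L], RHS [L] ✓

Expression (A) x = ½at is dimensionally incorrect.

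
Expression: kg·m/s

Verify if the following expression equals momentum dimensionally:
Yes

The expression kg·m/s has dimensions [L M T^-1], which is exactly momentum [L M T^-1].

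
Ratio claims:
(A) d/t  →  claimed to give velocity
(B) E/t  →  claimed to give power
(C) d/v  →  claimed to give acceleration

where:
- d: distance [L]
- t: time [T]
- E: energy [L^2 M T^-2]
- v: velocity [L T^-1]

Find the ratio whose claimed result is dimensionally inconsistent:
(C) d/v does not give acceleration

(A) d/t: [L T^-1] = velocity [L T^-1] ✓
(B) E/t: [L^2 M T^-3] = power [L^2 M T^-3] ✓
(C) d/v: [T] ≠ acceleration [L T^-2] ✗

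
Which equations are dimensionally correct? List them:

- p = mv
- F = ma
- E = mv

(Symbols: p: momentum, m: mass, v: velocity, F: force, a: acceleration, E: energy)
Dimensionally correct: p = mv, F = ma
Dimensionally incorrect: E = mv
Ordered (correct first, then incorrect): p = mv, F = ma, E = mv

- p = mv: LHS [L M T^-1], RHS [L M T^-1] → correct ✓
- F = ma: LHS [L M T^-2], RHS [L M T^-2] → correct ✓
- E = mv: LHS [L^2 M T^-2], RHS [L M T^-1] → incorrect ✗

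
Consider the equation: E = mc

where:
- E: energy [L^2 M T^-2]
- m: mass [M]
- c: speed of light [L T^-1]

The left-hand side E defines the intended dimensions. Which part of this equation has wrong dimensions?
The right-hand side term mc

E has dimensions [L^2 M T^-2], but mc has dimensions [L M T^-1], so the term mc is dimensionally wrong for E.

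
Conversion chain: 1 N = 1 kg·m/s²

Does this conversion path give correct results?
The chain is correct (no errors).

Correct: Newton is defined as kg·m/s²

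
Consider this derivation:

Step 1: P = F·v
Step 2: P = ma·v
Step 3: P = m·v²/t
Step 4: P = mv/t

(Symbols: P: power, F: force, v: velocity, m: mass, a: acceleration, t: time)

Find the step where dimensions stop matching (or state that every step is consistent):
Step 4

Step 1: P = F·v → LHS [L^2 M T^-3], RHS [L^2 M T^-3] ✓
Step 2: P = ma·v → LHS [L^2 M T^-3], RHS [L^2 M T^-3] ✓
Step 3: P = m·v²/t → LHS [L^2 M T^-3], RHS [L^2 M T^-3] ✓
Step 4: P = mv/t → LHS [L^2 M T^-3], RHS [L M T^-2] ✗

The first dimensional inconsistency appears in step 4: P = mv/t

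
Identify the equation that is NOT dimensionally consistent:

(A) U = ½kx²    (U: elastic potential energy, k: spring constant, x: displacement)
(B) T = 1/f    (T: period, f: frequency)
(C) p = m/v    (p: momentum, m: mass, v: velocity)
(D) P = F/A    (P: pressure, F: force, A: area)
(C) p = m/v

The equation (C) p = m/v is dimensionally incorrect.

LHS (p): [L M T^-1]
RHS (m/v): [L^-1 M T] ✗

The dimensions do not match. The other three equations balance.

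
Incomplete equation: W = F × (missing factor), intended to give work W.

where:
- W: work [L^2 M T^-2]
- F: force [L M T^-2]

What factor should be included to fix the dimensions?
d (distance), dimensions [L]

W has dimensions [L^2 M T^-2] and F has dimensions [L M T^-2].
The missing factor must have dimensions [L^2 M T^-2] / [L M T^-2] = [L], i.e. distance (d).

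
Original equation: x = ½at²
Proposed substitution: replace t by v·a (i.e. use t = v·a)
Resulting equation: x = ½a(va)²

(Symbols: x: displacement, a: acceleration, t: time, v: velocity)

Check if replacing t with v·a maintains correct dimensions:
No

[t] = [T] and [v·a] = [L^2 T^-3]. These differ, so the substitution replaces a quantity by one of different dimensions and the result x = ½a(va)² has LHS [L] vs RHS [L^5 T^-8] — inconsistent.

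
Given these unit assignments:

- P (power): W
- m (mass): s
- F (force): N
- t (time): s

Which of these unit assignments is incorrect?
m

The variable m (mass) should have units kg, not s.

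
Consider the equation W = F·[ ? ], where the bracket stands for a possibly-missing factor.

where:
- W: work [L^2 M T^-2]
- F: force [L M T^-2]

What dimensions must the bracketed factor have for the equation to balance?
[L] — length (e.g. a distance d)

W has dimensions [L^2 M T^-2]; F has dimensions [L M T^-2].
The bracketed factor must supply [L^2 M T^-2] / [L M T^-2] = [L].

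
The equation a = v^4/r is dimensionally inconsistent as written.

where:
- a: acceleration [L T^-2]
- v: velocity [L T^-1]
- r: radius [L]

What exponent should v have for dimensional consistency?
The exponent of v should be 2: a = v^2/r

The LHS a has dimensions [L T^-2]; v has dimensions [L T^-1].
As written, the RHS v^4/r (exponent 4 on v) has dimensions [L^3 T^-4], which does not match.
With exponent 2, the RHS v^2/r has dimensions [L T^-2], matching the LHS.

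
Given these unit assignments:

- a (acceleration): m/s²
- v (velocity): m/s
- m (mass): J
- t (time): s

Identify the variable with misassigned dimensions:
m

The variable m (mass) should have units kg, not J.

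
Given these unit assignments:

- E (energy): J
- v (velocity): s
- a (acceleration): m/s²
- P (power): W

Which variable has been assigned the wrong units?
v

The variable v (velocity) should have units m/s, not s.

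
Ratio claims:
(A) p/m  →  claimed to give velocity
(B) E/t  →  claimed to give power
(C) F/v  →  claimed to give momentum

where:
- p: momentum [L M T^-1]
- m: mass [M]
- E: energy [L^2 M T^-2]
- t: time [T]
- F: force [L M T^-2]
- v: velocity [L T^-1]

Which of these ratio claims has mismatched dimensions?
(C) F/v does not give momentum

(A) p/m: [L T^-1] = velocity [L T^-1] ✓
(B) E/t: [L^2 M T^-3] = power [L^2 M T^-3] ✓
(C) F/v: [M T^-1] ≠ momentum [L M T^-1] ✗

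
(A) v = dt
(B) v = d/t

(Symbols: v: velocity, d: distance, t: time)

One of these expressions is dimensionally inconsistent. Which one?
(A)

(A) v = dt: LHS [L T^-1], RHS [L T] ✗
(B) v = d/t: LHS [L T^-1], RHS [L T^-1] ✓

Expression (A) v = dt is dimensionally incorrect.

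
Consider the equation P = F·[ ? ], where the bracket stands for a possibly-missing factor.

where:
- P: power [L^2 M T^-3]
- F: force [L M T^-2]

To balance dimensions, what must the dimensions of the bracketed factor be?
[L T^-1] — velocity (e.g. v)

P has dimensions [L^2 M T^-3]; F has dimensions [L M T^-2].
The bracketed factor must supply [L^2 M T^-3] / [L M T^-2] = [L T^-1].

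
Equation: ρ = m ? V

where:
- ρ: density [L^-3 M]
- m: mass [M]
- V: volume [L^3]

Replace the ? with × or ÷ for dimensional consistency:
division (÷): ρ = m ÷ V

ρ [L^-3 M]; m [M]; V [L^3].
m × V → [L^3 M] ✗
m ÷ V → [L^-3 M] ✓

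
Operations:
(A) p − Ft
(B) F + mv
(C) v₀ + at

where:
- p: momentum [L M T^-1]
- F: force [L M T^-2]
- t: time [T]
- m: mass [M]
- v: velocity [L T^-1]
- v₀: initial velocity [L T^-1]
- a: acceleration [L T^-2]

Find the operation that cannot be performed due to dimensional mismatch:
(B) F + mv

(A) p − Ft: p [L M T^-1] and Ft [L M T^-1] — same dimensions ✓
(B) F + mv: F [L M T^-2] and mv [L M T^-1] — different dimensions cannot be added/subtracted ✗
(C) v₀ + at: v₀ [L T^-1] and at [L T^-1] — same dimensions ✓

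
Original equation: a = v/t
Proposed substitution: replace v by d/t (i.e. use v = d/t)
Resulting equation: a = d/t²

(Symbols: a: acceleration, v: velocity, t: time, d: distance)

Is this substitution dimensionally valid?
Yes

[v] = [L T^-1] and [d/t] = [L T^-1]. These match, so the substitution replaces a quantity by one of the same dimensions and the result a = d/t² has LHS [L T^-2] vs RHS [L T^-2] — still consistent.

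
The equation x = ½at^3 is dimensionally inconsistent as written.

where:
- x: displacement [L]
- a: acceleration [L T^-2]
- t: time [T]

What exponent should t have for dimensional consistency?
The exponent of t should be 2: x = ½at^2

The LHS x has dimensions [L]; t has dimensions [T].
As written, the RHS ½at^3 (exponent 3 on t) has dimensions [L T], which does not match.
With exponent 2, the RHS ½at^2 has dimensions [L], matching the LHS.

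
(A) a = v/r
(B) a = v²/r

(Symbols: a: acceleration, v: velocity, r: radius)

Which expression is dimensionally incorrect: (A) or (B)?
(A)

(A) a = v/r: LHS [L T^-2], RHS [T^-1] ✗
(B) a = v²/r: LHS [L T^-2], RHS [L T^-2] ✓

Expression (A) a = v/r is dimensionally incorrect.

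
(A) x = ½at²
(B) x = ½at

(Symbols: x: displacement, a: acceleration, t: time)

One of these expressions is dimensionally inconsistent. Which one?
(B)

(A) x = ½at²: LHS [L], RHS [L] ✓
(B) x = ½at: LHS [L], RHS [L T^-1] ✗

Expression (B) x = ½at is dimensionally incorrect.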